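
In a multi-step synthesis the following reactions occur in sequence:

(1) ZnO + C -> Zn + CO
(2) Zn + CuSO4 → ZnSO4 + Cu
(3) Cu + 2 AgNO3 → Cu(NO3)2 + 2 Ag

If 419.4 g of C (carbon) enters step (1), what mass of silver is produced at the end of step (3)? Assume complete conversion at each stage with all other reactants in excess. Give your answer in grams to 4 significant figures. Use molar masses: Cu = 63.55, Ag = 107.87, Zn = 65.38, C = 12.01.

n(C) = 419.4 / 12.01 = 34.921 mol.
Reaction (1): C→Zn ratio 1:1 ⇒ n(Zn) = 34.921 mol.
Reaction (2): Zn→Cu ratio 1:1 ⇒ n(Cu) = 34.921 mol.
Reaction (3): Cu→Ag ratio 1:2 ⇒ n(Ag) = 69.842 mol.
Mass of Ag = 69.842 × 107.87 = 7533.8 g.

7534 g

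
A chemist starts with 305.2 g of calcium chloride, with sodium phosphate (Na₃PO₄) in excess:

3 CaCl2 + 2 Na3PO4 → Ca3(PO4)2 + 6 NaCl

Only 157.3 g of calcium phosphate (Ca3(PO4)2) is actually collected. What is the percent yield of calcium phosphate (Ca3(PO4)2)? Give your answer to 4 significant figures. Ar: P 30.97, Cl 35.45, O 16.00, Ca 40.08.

M(CaCl2) = 40.08 + 2(35.45) = 110.98 g/mol.
M(Ca3(PO4)2) = 3(40.08) + 2(30.97) + 8(16.00) = 310.18 g/mol.
n(CaCl2) = 305.20 g / 110.98 g/mol = 2.7500 mol.
From the equation the CaCl2:Ca3(PO4)2 mole ratio is 3:1, so n(Ca3(PO4)2) = 2.7500 × 1/3 = 0.91668 mol.
Mass of Ca3(PO4)2 = 0.91668 mol × 310.18 g/mol = 284.34 g.
This is the theoretical yield. Percent yield = 157.3 g / 284.34 g × 100% = 55.322%.

55.32 %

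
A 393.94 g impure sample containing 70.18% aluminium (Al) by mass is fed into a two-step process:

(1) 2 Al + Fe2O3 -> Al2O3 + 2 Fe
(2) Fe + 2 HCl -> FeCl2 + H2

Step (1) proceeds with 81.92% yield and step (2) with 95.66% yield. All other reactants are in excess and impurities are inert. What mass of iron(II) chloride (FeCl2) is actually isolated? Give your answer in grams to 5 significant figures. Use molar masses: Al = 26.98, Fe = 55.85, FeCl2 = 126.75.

1017.8 g

Pure Al = 393.94 × 0.7018 = 276.467 g.
n(Al) = 276.467 / 26.98 = 10.2471 mol.
Step 1 (Al:Fe = 2:2): theoretical n(Fe) = 10.2471 mol; at 81.92% yield, n(Fe) = 8.39443 mol.
Step 2 (Fe:FeCl2 = 1:1): theoretical n(FeCl2) = 8.39443 mol, so theoretical mass = 8.39443 × 126.75 = 1063.99 g.
At 95.66% yield, actual mass of FeCl2 = 1063.99 × 0.9566 = 1017.82 g.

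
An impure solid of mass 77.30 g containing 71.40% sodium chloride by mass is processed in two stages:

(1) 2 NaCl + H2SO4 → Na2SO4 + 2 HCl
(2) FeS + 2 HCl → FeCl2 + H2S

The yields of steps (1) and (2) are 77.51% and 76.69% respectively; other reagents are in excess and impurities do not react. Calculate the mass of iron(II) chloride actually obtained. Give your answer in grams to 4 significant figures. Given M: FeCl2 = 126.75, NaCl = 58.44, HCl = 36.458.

35.58 g

Pure NaCl = 77.30 × 0.7140 = 55.192 g.
n(NaCl) = 55.192 / 58.44 = 0.94443 mol.
Step 1 (NaCl:HCl = 2:2): theoretical n(HCl) = 0.94443 mol; at 77.51% yield, n(HCl) = 0.73202 mol.
Step 2 (HCl:FeCl2 = 2:1): theoretical n(FeCl2) = 0.36601 mol, so theoretical mass = 0.36601 × 126.75 = 46.392 g.
At 76.69% yield, actual mass of FeCl2 = 46.392 × 0.7669 = 35.578 g.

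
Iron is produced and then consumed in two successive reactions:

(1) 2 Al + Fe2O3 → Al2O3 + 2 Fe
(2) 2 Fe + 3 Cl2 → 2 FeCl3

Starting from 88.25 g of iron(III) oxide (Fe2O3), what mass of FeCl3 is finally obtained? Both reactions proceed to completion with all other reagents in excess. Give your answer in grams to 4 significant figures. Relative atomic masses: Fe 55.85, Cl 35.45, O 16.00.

179.3 g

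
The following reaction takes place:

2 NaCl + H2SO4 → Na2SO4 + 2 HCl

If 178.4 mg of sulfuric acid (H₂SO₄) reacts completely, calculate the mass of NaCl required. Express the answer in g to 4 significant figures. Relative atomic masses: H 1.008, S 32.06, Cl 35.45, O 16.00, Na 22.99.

M(H2SO4) = 2(1.008) + 32.06 + 4(16.00) = 98.076 g/mol.
M(NaCl) = 22.99 + 35.45 = 58.44 g/mol.
Convert: 178.4 mg = 0.17840 g.
n(H2SO4) = 0.17840 g / 98.076 g/mol = 0.0018190 mol.
From the equation the H2SO4:NaCl mole ratio is 1:2, so n(NaCl) = 0.0018190 × 2/1 = 0.0036380 mol.
Mass of NaCl = 0.0036380 mol × 58.44 g/mol = 0.21260 g.

0.2126 g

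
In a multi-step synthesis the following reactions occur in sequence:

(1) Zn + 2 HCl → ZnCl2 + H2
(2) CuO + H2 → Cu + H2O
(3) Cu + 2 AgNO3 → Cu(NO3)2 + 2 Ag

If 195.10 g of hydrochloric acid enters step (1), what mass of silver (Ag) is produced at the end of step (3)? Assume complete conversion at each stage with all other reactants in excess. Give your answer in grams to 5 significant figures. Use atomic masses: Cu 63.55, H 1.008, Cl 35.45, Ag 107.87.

577.25 g

M(HCl) = 1.008 + 35.45 = 36.458 g/mol.
M(Ag) = 107.87 g/mol.
n(HCl) = 195.10 / 36.458 = 5.35136 mol.
Reaction (1): HCl→H2 ratio 2:1 ⇒ n(H2) = 2.67568 mol.
Reaction (2): H2→Cu ratio 1:1 ⇒ n(Cu) = 2.67568 mol.
Reaction (3): Cu→Ag ratio 1:2 ⇒ n(Ag) = 5.35136 mol.
Mass of Ag = 5.35136 × 107.87 = 577.252 g.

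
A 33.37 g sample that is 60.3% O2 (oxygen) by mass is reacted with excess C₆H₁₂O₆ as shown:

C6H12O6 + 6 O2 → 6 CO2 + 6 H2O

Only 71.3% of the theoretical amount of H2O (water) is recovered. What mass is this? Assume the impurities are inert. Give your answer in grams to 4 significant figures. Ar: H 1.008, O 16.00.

8.077 g

Pure O2 available = 33.37 g × 0.603 = 20.122 g.
M(O2) = 2(16.00) = 32.00 g/mol.
M(H2O) = 2(1.008) + 16.00 = 18.016 g/mol.
n(O2) = 20.122 g / 32.00 g/mol = 0.62882 mol.
From the equation the O2:H2O mole ratio is 6:6, so n(H2O) = 0.62882 × 6/6 = 0.62882 mol.
Mass of H2O = 0.62882 mol × 18.016 g/mol = 11.329 g.
Actual mass collected = 11.329 g × 0.713 = 8.0774 g.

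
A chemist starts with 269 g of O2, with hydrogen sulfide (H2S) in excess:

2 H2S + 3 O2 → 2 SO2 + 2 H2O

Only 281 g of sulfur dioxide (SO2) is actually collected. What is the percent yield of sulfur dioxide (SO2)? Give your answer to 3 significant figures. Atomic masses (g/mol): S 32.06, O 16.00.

M(O2) = 2(16.00) = 32.00 g/mol.
M(SO2) = 32.06 + 2(16.00) = 64.06 g/mol.
n(O2) = 269.0 g / 32.00 g/mol = 8.406 mol.
From the equation the O2:SO2 mole ratio is 3:2, so n(SO2) = 8.406 × 2/3 = 5.604 mol.
Mass of SO2 = 5.604 mol × 64.06 g/mol = 359.0 g.
This is the theoretical yield. Percent yield = 281 g / 359.0 g × 100% = 78.27%.

78.3 %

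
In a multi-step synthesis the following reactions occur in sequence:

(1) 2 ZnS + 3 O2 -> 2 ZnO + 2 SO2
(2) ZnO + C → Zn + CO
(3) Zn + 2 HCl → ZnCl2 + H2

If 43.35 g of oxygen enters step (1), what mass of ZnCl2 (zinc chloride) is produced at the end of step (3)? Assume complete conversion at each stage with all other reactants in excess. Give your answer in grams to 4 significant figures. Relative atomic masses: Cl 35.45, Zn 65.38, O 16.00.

M(O2) = 2(16.00) = 32.00 g/mol.
M(ZnCl2) = 65.38 + 2(35.45) = 136.28 g/mol.
n(O2) = 43.35 / 32.00 = 1.3547 mol.
Reaction (1): O2→ZnO ratio 3:2 ⇒ n(ZnO) = 0.90313 mol.
Reaction (2): ZnO→Zn ratio 1:1 ⇒ n(Zn) = 0.90313 mol.
Reaction (3): Zn→ZnCl2 ratio 1:1 ⇒ n(ZnCl2) = 0.90313 mol.
Mass of ZnCl2 = 0.90313 × 136.28 = 123.08 g.

123.1 g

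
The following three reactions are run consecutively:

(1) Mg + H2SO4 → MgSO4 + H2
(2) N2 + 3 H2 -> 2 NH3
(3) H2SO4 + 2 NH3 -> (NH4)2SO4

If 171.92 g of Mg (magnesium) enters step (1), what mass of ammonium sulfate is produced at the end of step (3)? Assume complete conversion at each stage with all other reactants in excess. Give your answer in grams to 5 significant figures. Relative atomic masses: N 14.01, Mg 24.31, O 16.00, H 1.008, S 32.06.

311.51 g

M(Mg) = 24.31 g/mol.
M((NH4)2SO4) = 2(14.01) + 8(1.008) + 32.06 + 4(16.00) = 132.144 g/mol.
n(Mg) = 171.92 / 24.31 = 7.07199 mol.
Reaction (1): Mg→H2 ratio 1:1 ⇒ n(H2) = 7.07199 mol.
Reaction (2): H2→NH3 ratio 3:2 ⇒ n(NH3) = 4.71466 mol.
Reaction (3): NH3→(NH4)2SO4 ratio 2:1 ⇒ n((NH4)2SO4) = 2.35733 mol.
Mass of (NH4)2SO4 = 2.35733 × 132.144 = 311.507 g.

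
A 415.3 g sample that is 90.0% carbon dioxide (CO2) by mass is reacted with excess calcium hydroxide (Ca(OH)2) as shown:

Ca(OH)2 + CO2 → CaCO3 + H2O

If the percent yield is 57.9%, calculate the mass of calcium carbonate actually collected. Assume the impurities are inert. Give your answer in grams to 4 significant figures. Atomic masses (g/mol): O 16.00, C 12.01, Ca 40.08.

492.2 g

Pure CO2 available = 415.3 g × 0.900 = 373.77 g.
M(CO2) = 12.01 + 2(16.00) = 44.01 g/mol.
M(CaCO3) = 40.08 + 12.01 + 3(16.00) = 100.09 g/mol.
n(CO2) = 373.77 g / 44.01 g/mol = 8.4928 mol.
From the equation the CO2:CaCO3 mole ratio is 1:1, so n(CaCO3) = 8.4928 × 1/1 = 8.4928 mol.
Mass of CaCO3 = 8.4928 mol × 100.09 g/mol = 850.05 g.
Actual mass collected = 850.05 g × 0.579 = 492.18 g.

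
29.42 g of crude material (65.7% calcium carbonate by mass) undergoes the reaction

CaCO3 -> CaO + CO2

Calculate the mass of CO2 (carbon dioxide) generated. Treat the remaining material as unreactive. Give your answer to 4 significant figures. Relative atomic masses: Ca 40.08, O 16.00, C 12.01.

8.499 g

Mass of pure CaCO3 = 29.42 g × 0.657 = 19.329 g.
M(CaCO3) = 40.08 + 12.01 + 3(16.00) = 100.09 g/mol.
M(CO2) = 12.01 + 2(16.00) = 44.01 g/mol.
n(CaCO3) = 19.329 g / 100.09 g/mol = 0.19312 mol.
From the equation the CaCO3:CO2 mole ratio is 1:1, so n(CO2) = 0.19312 × 1/1 = 0.19312 mol.
Mass of CO2 = 0.19312 mol × 44.01 g/mol = 8.4990 g.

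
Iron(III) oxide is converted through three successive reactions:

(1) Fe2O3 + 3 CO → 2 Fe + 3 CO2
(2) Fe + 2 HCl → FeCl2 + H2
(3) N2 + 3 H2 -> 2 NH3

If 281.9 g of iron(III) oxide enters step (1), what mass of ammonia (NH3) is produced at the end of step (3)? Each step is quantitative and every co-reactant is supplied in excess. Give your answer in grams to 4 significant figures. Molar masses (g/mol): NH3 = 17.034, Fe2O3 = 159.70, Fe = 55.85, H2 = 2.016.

40.09 g

n(Fe2O3) = 281.9 / 159.70 = 1.7652 mol.
Reaction (1): Fe2O3→Fe ratio 1:2 ⇒ n(Fe) = 3.5304 mol.
Reaction (2): Fe→H2 ratio 1:1 ⇒ n(H2) = 3.5304 mol.
Reaction (3): H2→NH3 ratio 3:2 ⇒ n(NH3) = 2.3536 mol.
Mass of NH3 = 2.3536 × 17.034 = 40.091 g.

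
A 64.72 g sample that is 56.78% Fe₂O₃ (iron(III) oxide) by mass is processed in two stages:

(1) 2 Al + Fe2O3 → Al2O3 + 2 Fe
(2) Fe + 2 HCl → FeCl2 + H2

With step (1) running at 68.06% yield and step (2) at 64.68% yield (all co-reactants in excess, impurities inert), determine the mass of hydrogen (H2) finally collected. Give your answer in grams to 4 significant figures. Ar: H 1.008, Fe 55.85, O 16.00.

Pure Fe2O3 = 64.72 × 0.5678 = 36.748 g.
M(Fe2O3) = 2(55.85) + 3(16.00) = 159.70 g/mol.
M(H2) = 2(1.008) = 2.016 g/mol.
n(Fe2O3) = 36.748 / 159.70 = 0.23011 mol.
Step 1 (Fe2O3:Fe = 1:2): theoretical n(Fe) = 0.46021 mol; at 68.06% yield, n(Fe) = 0.31322 mol.
Step 2 (Fe:H2 = 1:1): theoretical n(H2) = 0.31322 mol, so theoretical mass = 0.31322 × 2.016 = 0.63145 g.
At 64.68% yield, actual mass of H2 = 0.63145 × 0.6468 = 0.40842 g.

0.4084 g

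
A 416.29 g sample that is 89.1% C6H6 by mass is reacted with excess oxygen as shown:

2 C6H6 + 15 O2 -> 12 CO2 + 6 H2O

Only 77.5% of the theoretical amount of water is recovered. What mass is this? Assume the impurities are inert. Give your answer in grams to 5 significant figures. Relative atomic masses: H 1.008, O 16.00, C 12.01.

Pure C6H6 available = 416.29 g × 0.891 = 370.914 g.
M(C6H6) = 6(12.01) + 6(1.008) = 78.108 g/mol.
M(H2O) = 2(1.008) + 16.00 = 18.016 g/mol.
n(C6H6) = 370.914 g / 78.108 g/mol = 4.74874 mol.
From the equation the C6H6:H2O mole ratio is 2:6, so n(H2O) = 4.74874 × 6/2 = 14.2462 mol.
Mass of H2O = 14.2462 mol × 18.016 g/mol = 256.660 g.
Actual mass collected = 256.660 g × 0.775 = 198.911 g.

198.91 g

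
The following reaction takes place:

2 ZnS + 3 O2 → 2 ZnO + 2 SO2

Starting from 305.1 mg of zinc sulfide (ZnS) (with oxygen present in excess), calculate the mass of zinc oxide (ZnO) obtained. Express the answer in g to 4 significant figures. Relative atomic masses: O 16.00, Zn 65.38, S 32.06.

M(ZnS) = 65.38 + 32.06 = 97.44 g/mol.
M(ZnO) = 65.38 + 16.00 = 81.38 g/mol.
Convert: 305.1 mg = 0.30510 g.
n(ZnS) = 0.30510 g / 97.44 g/mol = 0.0031312 mol.
From the equation the ZnS:ZnO mole ratio is 2:2, so n(ZnO) = 0.0031312 × 2/2 = 0.0031312 mol.
Mass of ZnO = 0.0031312 mol × 81.38 g/mol = 0.25481 g.

0.2548 g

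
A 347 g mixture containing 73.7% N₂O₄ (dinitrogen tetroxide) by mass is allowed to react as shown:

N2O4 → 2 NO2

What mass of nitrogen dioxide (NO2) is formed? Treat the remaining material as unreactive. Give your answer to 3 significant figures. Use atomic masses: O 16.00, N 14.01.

256 g

Mass of pure N2O4 = 347 g × 0.737 = 255.7 g.
M(N2O4) = 2(14.01) + 4(16.00) = 92.02 g/mol.
M(NO2) = 14.01 + 2(16.00) = 46.01 g/mol.
n(N2O4) = 255.7 g / 92.02 g/mol = 2.779 mol.
From the equation the N2O4:NO2 mole ratio is 1:2, so n(NO2) = 2.779 × 2/1 = 5.558 mol.
Mass of NO2 = 5.558 mol × 46.01 g/mol = 255.7 g.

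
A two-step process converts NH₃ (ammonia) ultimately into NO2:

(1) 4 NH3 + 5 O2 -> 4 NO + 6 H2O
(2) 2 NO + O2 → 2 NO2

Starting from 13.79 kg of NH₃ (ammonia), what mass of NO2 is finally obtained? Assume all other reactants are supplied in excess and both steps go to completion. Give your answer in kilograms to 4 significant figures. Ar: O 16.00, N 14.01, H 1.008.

37.25 kg

M(NH3) = 14.01 + 3(1.008) = 17.034 g/mol.
M(NO2) = 14.01 + 2(16.00) = 46.01 g/mol.
13.79 kg = 13790 g.
n(NH3) = 13790 / 17.034 = 809.56 mol.
Step 1 gives a 4:4 ratio of NH3 to NO, so n(NO) = 809.56 mol.
In step 2 the NO:NO2 ratio is 2:2, so n(NO2) = 809.56 mol.
Mass of NO2 = 809.56 × 46.01 = 37248 g = 37.25 kg.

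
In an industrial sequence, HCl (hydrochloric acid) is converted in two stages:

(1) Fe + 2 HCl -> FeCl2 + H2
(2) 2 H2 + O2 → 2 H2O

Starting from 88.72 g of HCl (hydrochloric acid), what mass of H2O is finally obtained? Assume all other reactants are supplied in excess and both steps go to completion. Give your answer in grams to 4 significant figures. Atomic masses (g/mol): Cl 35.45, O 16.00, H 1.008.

M(HCl) = 1.008 + 35.45 = 36.458 g/mol.
M(H2O) = 2(1.008) + 16.00 = 18.016 g/mol.
n(HCl) = 88.720 / 36.458 = 2.4335 mol.
Step 1 gives a 2:1 ratio of HCl to H2, so n(H2) = 1.2167 mol.
In step 2 the H2:H2O ratio is 2:2, so n(H2O) = 1.2167 mol.
Mass of H2O = 1.2167 × 18.016 = 21.921 g.

21.92 g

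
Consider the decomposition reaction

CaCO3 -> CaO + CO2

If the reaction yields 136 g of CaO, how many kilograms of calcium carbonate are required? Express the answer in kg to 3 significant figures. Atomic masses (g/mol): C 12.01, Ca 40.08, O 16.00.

M(CaO) = 40.08 + 16.00 = 56.08 g/mol.
M(CaCO3) = 40.08 + 12.01 + 3(16.00) = 100.09 g/mol.
n(CaO) = 136.0 g / 56.08 g/mol = 2.425 mol.
From the equation the CaO:CaCO3 mole ratio is 1:1, so n(CaCO3) = 2.425 × 1/1 = 2.425 mol.
Mass of CaCO3 = 2.425 mol × 100.09 g/mol = 242.7 g.
Converting to kg: 242.7 g = 0.243 kg.

0.243 kg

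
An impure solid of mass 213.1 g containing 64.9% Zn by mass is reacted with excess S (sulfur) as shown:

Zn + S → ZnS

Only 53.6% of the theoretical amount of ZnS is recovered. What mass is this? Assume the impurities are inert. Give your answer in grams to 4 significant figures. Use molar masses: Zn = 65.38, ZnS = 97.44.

110.5 g

Pure Zn available = 213.1 g × 0.649 = 138.30 g.
n(Zn) = 138.30 g / 65.38 g/mol = 2.1154 mol.
From the equation the Zn:ZnS mole ratio is 1:1, so n(ZnS) = 2.1154 × 1/1 = 2.1154 mol.
Mass of ZnS = 2.1154 mol × 97.44 g/mol = 206.12 g.
Actual mass collected = 206.12 g × 0.536 = 110.48 g.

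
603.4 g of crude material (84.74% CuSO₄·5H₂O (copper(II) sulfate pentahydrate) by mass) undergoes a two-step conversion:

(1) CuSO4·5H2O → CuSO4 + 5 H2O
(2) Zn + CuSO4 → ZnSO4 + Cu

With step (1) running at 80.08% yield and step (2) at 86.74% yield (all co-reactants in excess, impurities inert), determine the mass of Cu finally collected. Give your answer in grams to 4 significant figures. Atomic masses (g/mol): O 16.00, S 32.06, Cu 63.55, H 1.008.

Pure CuSO4·5H2O = 603.4 × 0.8474 = 511.32 g.
M(CuSO4·5H2O) = 63.55 + 32.06 + 9(16.00) + 10(1.008) = 249.69 g/mol.
M(Cu) = 63.55 g/mol.
n(CuSO4·5H2O) = 511.32 / 249.69 = 2.0478 mol.
Step 1 (CuSO4·5H2O:CuSO4 = 1:1): theoretical n(CuSO4) = 2.0478 mol; at 80.08% yield, n(CuSO4) = 1.6399 mol.
Step 2 (CuSO4:Cu = 1:1): theoretical n(Cu) = 1.6399 mol, so theoretical mass = 1.6399 × 63.55 = 104.22 g.
At 86.74% yield, actual mass of Cu = 104.22 × 0.8674 = 90.397 g.

90.40 g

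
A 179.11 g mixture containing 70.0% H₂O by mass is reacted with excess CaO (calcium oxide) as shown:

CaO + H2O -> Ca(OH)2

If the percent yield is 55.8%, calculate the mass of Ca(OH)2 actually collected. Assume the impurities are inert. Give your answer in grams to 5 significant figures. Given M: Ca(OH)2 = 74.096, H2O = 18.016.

Pure H2O available = 179.11 g × 0.700 = 125.377 g.
n(H2O) = 125.377 g / 18.016 g/mol = 6.95920 mol.
From the equation the H2O:Ca(OH)2 mole ratio is 1:1, so n(Ca(OH)2) = 6.95920 × 1/1 = 6.95920 mol.
Mass of Ca(OH)2 = 6.95920 mol × 74.096 g/mol = 515.649 g.
Actual mass collected = 515.649 g × 0.558 = 287.732 g.

287.73 g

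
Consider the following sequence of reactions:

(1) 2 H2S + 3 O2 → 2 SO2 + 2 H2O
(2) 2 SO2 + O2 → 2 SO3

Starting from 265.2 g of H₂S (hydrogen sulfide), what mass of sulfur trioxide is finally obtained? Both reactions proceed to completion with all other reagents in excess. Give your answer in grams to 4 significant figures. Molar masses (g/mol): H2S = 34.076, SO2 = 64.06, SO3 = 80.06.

623.1 g

n(H2S) = 265.20 / 34.076 = 7.7826 mol.
Step 1 gives a 2:2 ratio of H2S to SO2, so n(SO2) = 7.7826 mol.
In step 2 the SO2:SO3 ratio is 2:2, so n(SO3) = 7.7826 mol.
Mass of SO3 = 7.7826 × 80.06 = 623.08 g.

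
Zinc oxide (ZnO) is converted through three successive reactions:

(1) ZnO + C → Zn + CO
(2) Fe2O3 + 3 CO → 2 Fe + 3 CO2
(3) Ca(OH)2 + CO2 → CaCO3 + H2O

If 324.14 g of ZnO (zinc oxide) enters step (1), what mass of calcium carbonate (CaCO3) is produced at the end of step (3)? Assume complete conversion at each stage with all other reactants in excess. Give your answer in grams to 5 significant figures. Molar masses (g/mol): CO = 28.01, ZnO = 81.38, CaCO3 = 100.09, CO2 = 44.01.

398.66 g

n(ZnO) = 324.14 / 81.38 = 3.98304 mol.
Reaction (1): ZnO→CO ratio 1:1 ⇒ n(CO) = 3.98304 mol.
Reaction (2): CO→CO2 ratio 3:3 ⇒ n(CO2) = 3.98304 mol.
Reaction (3): CO2→CaCO3 ratio 1:1 ⇒ n(CaCO3) = 3.98304 mol.
Mass of CaCO3 = 3.98304 × 100.09 = 398.663 g.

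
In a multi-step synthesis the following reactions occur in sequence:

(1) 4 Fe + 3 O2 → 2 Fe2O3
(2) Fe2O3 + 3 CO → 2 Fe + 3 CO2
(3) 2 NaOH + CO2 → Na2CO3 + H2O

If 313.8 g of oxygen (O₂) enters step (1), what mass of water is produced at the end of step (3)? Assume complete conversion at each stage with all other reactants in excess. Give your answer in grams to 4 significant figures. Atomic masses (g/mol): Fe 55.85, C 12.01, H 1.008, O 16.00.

353.3 g

M(O2) = 2(16.00) = 32.00 g/mol.
M(H2O) = 2(1.008) + 16.00 = 18.016 g/mol.
n(O2) = 313.8 / 32.00 = 9.8063 mol.
Reaction (1): O2→Fe2O3 ratio 3:2 ⇒ n(Fe2O3) = 6.5375 mol.
Reaction (2): Fe2O3→CO2 ratio 1:3 ⇒ n(CO2) = 19.613 mol.
Reaction (3): CO2→H2O ratio 1:1 ⇒ n(H2O) = 19.613 mol.
Mass of H2O = 19.613 × 18.016 = 353.34 g.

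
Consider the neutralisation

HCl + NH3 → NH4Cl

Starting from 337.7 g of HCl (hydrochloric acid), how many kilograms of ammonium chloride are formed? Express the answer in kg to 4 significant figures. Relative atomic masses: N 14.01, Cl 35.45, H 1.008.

0.4955 kg

M(HCl) = 1.008 + 35.45 = 36.458 g/mol.
M(NH4Cl) = 14.01 + 4(1.008) + 35.45 = 53.492 g/mol.
n(HCl) = 337.70 g / 36.458 g/mol = 9.2627 mol.
From the equation the HCl:NH4Cl mole ratio is 1:1, so n(NH4Cl) = 9.2627 × 1/1 = 9.2627 mol.
Mass of NH4Cl = 9.2627 mol × 53.492 g/mol = 495.48 g.
Converting to kg: 495.48 g = 0.4955 kg.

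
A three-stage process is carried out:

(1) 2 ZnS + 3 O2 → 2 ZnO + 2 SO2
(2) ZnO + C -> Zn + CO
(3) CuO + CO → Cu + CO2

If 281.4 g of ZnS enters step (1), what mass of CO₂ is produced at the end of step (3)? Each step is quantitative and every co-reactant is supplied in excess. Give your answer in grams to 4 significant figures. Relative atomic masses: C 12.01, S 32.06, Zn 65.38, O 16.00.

127.1 g

M(ZnS) = 65.38 + 32.06 = 97.44 g/mol.
M(CO2) = 12.01 + 2(16.00) = 44.01 g/mol.
n(ZnS) = 281.4 / 97.44 = 2.8879 mol.
Reaction (1): ZnS→ZnO ratio 2:2 ⇒ n(ZnO) = 2.8879 mol.
Reaction (2): ZnO→CO ratio 1:1 ⇒ n(CO) = 2.8879 mol.
Reaction (3): CO→CO2 ratio 1:1 ⇒ n(CO2) = 2.8879 mol.
Mass of CO2 = 2.8879 × 44.01 = 127.10 g.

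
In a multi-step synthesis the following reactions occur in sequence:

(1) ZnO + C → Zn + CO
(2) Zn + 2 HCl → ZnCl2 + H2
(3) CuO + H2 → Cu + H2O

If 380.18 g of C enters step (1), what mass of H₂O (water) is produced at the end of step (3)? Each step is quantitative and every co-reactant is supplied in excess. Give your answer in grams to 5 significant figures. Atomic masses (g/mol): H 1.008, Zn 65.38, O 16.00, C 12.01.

M(C) = 12.01 g/mol.
M(H2O) = 2(1.008) + 16.00 = 18.016 g/mol.
n(C) = 380.18 / 12.01 = 31.6553 mol.
Reaction (1): C→Zn ratio 1:1 ⇒ n(Zn) = 31.6553 mol.
Reaction (2): Zn→H2 ratio 1:1 ⇒ n(H2) = 31.6553 mol.
Reaction (3): H2→H2O ratio 1:1 ⇒ n(H2O) = 31.6553 mol.
Mass of H2O = 31.6553 × 18.016 = 570.302 g.

570.30 g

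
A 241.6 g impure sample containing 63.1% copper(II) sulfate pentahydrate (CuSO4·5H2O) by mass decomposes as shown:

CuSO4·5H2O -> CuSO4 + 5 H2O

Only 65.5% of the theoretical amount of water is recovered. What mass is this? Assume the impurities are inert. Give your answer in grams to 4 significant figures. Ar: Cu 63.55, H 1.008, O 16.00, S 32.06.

36.02 g

Pure CuSO4·5H2O available = 241.6 g × 0.631 = 152.45 g.
M(CuSO4·5H2O) = 63.55 + 32.06 + 9(16.00) + 10(1.008) = 249.69 g/mol.
M(H2O) = 2(1.008) + 16.00 = 18.016 g/mol.
n(CuSO4·5H2O) = 152.45 g / 249.69 g/mol = 0.61056 mol.
From the equation the CuSO4·5H2O:H2O mole ratio is 1:5, so n(H2O) = 0.61056 × 5/1 = 3.0528 mol.
Mass of H2O = 3.0528 mol × 18.016 g/mol = 54.999 g.
Actual mass collected = 54.999 g × 0.655 = 36.024 g.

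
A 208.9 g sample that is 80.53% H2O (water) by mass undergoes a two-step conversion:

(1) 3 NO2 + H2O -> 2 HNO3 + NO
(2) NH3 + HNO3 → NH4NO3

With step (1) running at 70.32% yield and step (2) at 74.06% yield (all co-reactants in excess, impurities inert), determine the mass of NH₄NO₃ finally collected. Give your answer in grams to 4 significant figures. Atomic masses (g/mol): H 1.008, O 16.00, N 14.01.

778.6 g

Pure H2O = 208.9 × 0.8053 = 168.23 g.
M(H2O) = 2(1.008) + 16.00 = 18.016 g/mol.
M(NH4NO3) = 2(14.01) + 4(1.008) + 3(16.00) = 80.052 g/mol.
n(H2O) = 168.23 / 18.016 = 9.3377 mol.
Step 1 (H2O:HNO3 = 1:2): theoretical n(HNO3) = 18.675 mol; at 70.32% yield, n(HNO3) = 13.132 mol.
Step 2 (HNO3:NH4NO3 = 1:1): theoretical n(NH4NO3) = 13.132 mol, so theoretical mass = 13.132 × 80.052 = 1051.3 g.
At 74.06% yield, actual mass of NH4NO3 = 1051.3 × 0.7406 = 778.58 g.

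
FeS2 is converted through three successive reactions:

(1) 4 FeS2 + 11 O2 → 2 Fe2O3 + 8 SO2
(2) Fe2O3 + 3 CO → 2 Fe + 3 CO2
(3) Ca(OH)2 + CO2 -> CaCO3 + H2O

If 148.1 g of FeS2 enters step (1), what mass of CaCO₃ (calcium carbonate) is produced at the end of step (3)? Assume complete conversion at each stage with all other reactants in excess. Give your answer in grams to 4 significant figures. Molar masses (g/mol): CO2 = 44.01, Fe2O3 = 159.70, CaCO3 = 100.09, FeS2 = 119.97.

185.3 g

n(FeS2) = 148.1 / 119.97 = 1.2345 mol.
Reaction (1): FeS2→Fe2O3 ratio 4:2 ⇒ n(Fe2O3) = 0.61724 mol.
Reaction (2): Fe2O3→CO2 ratio 1:3 ⇒ n(CO2) = 1.8517 mol.
Reaction (3): CO2→CaCO3 ratio 1:1 ⇒ n(CaCO3) = 1.8517 mol.
Mass of CaCO3 = 1.8517 × 100.09 = 185.34 g.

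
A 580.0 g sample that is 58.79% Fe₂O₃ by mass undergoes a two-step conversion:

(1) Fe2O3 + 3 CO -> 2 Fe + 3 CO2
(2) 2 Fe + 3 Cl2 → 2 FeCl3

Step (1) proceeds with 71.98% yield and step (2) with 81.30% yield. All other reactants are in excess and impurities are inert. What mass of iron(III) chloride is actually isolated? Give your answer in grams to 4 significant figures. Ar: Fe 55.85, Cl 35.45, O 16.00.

405.3 g

Pure Fe2O3 = 580.0 × 0.5879 = 340.98 g.
M(Fe2O3) = 2(55.85) + 3(16.00) = 159.70 g/mol.
M(FeCl3) = 55.85 + 3(35.45) = 162.20 g/mol.
n(Fe2O3) = 340.98 / 159.70 = 2.1351 mol.
Step 1 (Fe2O3:Fe = 1:2): theoretical n(Fe) = 4.2703 mol; at 71.98% yield, n(Fe) = 3.0737 mol.
Step 2 (Fe:FeCl3 = 2:2): theoretical n(FeCl3) = 3.0737 mol, so theoretical mass = 3.0737 × 162.20 = 498.56 g.
At 81.30% yield, actual mass of FeCl3 = 498.56 × 0.8130 = 405.33 g.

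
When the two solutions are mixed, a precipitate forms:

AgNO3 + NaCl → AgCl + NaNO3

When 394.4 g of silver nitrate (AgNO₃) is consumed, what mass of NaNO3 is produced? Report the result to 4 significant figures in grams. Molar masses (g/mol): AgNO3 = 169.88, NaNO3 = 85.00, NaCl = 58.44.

197.3 g

n(AgNO3) = 394.40 g / 169.88 g/mol = 2.3216 mol.
From the equation the AgNO3:NaNO3 mole ratio is 1:1, so n(NaNO3) = 2.3216 × 1/1 = 2.3216 mol.
Mass of NaNO3 = 2.3216 mol × 85.00 g/mol = 197.34 g.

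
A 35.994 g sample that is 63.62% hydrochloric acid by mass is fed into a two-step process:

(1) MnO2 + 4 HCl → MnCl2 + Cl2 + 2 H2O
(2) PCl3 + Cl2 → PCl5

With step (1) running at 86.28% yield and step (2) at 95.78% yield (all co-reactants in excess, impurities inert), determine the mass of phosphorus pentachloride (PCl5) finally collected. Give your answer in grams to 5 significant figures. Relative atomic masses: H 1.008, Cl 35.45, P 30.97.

27.020 g

Pure HCl = 35.994 × 0.6362 = 22.8994 g.
M(HCl) = 1.008 + 35.45 = 36.458 g/mol.
M(PCl5) = 30.97 + 5(35.45) = 208.22 g/mol.
n(HCl) = 22.8994 / 36.458 = 0.628103 mol.
Step 1 (HCl:Cl2 = 4:1): theoretical n(Cl2) = 0.157026 mol; at 86.28% yield, n(Cl2) = 0.135482 mol.
Step 2 (Cl2:PCl5 = 1:1): theoretical n(PCl5) = 0.135482 mol, so theoretical mass = 0.135482 × 208.22 = 28.2100 g.
At 95.78% yield, actual mass of PCl5 = 28.2100 × 0.9578 = 27.0196 g.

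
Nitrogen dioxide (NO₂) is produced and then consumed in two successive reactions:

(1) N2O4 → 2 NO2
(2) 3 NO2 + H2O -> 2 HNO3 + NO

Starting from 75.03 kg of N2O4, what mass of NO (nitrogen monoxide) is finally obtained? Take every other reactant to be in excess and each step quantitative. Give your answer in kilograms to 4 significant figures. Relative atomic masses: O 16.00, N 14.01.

16.31 kg

M(N2O4) = 2(14.01) + 4(16.00) = 92.02 g/mol.
M(NO) = 14.01 + 16.00 = 30.01 g/mol.
75.03 kg = 75030 g.
n(N2O4) = 75030 / 92.02 = 815.37 mol.
Step 1 gives a 1:2 ratio of N2O4 to NO2, so n(NO2) = 1630.7 mol.
In step 2 the NO2:NO ratio is 3:1, so n(NO) = 543.58 mol.
Mass of NO = 543.58 × 30.01 = 16313 g = 16.31 kg.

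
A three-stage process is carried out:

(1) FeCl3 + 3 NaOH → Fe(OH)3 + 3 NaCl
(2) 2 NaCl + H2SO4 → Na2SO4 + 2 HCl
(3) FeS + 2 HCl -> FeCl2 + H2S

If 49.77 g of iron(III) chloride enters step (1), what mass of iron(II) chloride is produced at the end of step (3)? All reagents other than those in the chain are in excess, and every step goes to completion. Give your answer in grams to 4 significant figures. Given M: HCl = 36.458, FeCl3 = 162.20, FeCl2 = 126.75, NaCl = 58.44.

58.34 g

n(FeCl3) = 49.77 / 162.20 = 0.30684 mol.
Reaction (1): FeCl3→NaCl ratio 1:3 ⇒ n(NaCl) = 0.92053 mol.
Reaction (2): NaCl→HCl ratio 2:2 ⇒ n(HCl) = 0.92053 mol.
Reaction (3): HCl→FeCl2 ratio 2:1 ⇒ n(FeCl2) = 0.46027 mol.
Mass of FeCl2 = 0.46027 × 126.75 = 58.339 g.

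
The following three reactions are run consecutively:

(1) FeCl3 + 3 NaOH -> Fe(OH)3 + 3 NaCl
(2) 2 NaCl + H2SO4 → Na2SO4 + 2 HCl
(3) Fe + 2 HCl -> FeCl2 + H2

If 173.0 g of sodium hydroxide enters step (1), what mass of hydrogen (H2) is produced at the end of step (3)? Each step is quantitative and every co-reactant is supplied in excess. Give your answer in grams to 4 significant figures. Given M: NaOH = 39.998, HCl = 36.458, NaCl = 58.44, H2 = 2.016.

n(NaOH) = 173.0 / 39.998 = 4.3252 mol.
Reaction (1): NaOH→NaCl ratio 3:3 ⇒ n(NaCl) = 4.3252 mol.
Reaction (2): NaCl→HCl ratio 2:2 ⇒ n(HCl) = 4.3252 mol.
Reaction (3): HCl→H2 ratio 2:1 ⇒ n(H2) = 2.1626 mol.
Mass of H2 = 2.1626 × 2.016 = 4.3598 g.

4.360 g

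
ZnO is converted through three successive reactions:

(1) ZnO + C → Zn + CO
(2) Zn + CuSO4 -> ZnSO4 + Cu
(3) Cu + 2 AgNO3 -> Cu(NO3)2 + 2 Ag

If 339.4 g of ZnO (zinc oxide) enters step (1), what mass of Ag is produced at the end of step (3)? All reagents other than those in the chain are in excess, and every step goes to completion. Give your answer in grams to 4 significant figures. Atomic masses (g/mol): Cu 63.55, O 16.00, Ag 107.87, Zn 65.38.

899.8 g

M(ZnO) = 65.38 + 16.00 = 81.38 g/mol.
M(Ag) = 107.87 g/mol.
n(ZnO) = 339.4 / 81.38 = 4.1706 mol.
Reaction (1): ZnO→Zn ratio 1:1 ⇒ n(Zn) = 4.1706 mol.
Reaction (2): Zn→Cu ratio 1:1 ⇒ n(Cu) = 4.1706 mol.
Reaction (3): Cu→Ag ratio 1:2 ⇒ n(Ag) = 8.3411 mol.
Mass of Ag = 8.3411 × 107.87 = 899.76 g.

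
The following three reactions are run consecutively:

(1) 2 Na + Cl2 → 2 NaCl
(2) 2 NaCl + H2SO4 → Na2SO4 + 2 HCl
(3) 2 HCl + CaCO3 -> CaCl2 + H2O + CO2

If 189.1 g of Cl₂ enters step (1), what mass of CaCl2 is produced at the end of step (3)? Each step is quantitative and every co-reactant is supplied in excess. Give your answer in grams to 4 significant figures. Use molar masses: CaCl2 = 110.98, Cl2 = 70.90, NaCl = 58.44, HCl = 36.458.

n(Cl2) = 189.1 / 70.90 = 2.6671 mol.
Reaction (1): Cl2→NaCl ratio 1:2 ⇒ n(NaCl) = 5.3343 mol.
Reaction (2): NaCl→HCl ratio 2:2 ⇒ n(HCl) = 5.3343 mol.
Reaction (3): HCl→CaCl2 ratio 2:1 ⇒ n(CaCl2) = 2.6671 mol.
Mass of CaCl2 = 2.6671 × 110.98 = 296.00 g.

296.0 g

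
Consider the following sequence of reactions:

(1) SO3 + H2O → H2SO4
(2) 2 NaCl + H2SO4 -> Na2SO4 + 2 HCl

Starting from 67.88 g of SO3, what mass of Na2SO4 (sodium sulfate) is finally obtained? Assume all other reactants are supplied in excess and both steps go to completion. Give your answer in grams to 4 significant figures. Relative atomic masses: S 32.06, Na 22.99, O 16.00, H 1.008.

120.4 g

M(SO3) = 32.06 + 3(16.00) = 80.06 g/mol.
M(Na2SO4) = 2(22.99) + 32.06 + 4(16.00) = 142.04 g/mol.
n(SO3) = 67.880 / 80.06 = 0.84786 mol.
Step 1 gives a 1:1 ratio of SO3 to H2SO4, so n(H2SO4) = 0.84786 mol.
In step 2 the H2SO4:Na2SO4 ratio is 1:1, so n(Na2SO4) = 0.84786 mol.
Mass of Na2SO4 = 0.84786 × 142.04 = 120.43 g.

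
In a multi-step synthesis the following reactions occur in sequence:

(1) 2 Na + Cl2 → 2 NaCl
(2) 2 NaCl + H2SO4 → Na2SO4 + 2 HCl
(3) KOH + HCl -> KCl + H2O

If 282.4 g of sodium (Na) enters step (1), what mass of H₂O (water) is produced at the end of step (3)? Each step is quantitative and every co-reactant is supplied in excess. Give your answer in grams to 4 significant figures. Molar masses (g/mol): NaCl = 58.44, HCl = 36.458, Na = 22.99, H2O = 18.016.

221.3 g

n(Na) = 282.4 / 22.99 = 12.284 mol.
Reaction (1): Na→NaCl ratio 2:2 ⇒ n(NaCl) = 12.284 mol.
Reaction (2): NaCl→HCl ratio 2:2 ⇒ n(HCl) = 12.284 mol.
Reaction (3): HCl→H2O ratio 1:1 ⇒ n(H2O) = 12.284 mol.
Mass of H2O = 12.284 × 18.016 = 221.30 g.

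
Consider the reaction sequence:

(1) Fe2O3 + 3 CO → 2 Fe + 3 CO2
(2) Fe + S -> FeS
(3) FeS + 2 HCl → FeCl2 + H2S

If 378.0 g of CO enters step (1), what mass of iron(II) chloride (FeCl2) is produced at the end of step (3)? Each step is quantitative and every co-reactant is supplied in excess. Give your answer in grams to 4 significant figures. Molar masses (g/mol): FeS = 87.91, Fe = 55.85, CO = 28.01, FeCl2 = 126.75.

n(CO) = 378.0 / 28.01 = 13.495 mol.
Reaction (1): CO→Fe ratio 3:2 ⇒ n(Fe) = 8.9968 mol.
Reaction (2): Fe→FeS ratio 1:1 ⇒ n(FeS) = 8.9968 mol.
Reaction (3): FeS→FeCl2 ratio 1:1 ⇒ n(FeCl2) = 8.9968 mol.
Mass of FeCl2 = 8.9968 × 126.75 = 1140.3 g.

1140 g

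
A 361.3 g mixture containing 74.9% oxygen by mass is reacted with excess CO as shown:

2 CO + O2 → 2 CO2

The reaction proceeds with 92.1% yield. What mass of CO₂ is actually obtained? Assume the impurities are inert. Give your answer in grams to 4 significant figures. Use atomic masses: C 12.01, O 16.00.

685.6 g

Pure O2 available = 361.3 g × 0.749 = 270.61 g.
M(O2) = 2(16.00) = 32.00 g/mol.
M(CO2) = 12.01 + 2(16.00) = 44.01 g/mol.
n(O2) = 270.61 g / 32.00 g/mol = 8.4567 mol.
From the equation the O2:CO2 mole ratio is 1:2, so n(CO2) = 8.4567 × 2/1 = 16.913 mol.
Mass of CO2 = 16.913 mol × 44.01 g/mol = 744.36 g.
Actual mass collected = 744.36 g × 0.921 = 685.55 g.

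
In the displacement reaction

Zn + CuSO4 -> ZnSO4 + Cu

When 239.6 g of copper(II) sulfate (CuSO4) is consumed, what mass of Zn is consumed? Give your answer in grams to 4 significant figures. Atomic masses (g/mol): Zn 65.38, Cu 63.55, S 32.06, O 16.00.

98.15 g

M(CuSO4) = 63.55 + 32.06 + 4(16.00) = 159.61 g/mol.
M(Zn) = 65.38 g/mol.
n(CuSO4) = 239.60 g / 159.61 g/mol = 1.5012 mol.
From the equation the CuSO4:Zn mole ratio is 1:1, so n(Zn) = 1.5012 × 1/1 = 1.5012 mol.
Mass of Zn = 1.5012 mol × 65.38 g/mol = 98.146 g.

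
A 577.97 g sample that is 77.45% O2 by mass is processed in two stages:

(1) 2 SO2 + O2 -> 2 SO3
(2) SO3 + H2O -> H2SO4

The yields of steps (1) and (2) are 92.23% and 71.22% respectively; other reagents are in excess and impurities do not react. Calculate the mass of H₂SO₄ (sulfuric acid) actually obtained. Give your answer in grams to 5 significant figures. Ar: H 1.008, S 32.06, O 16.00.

1802.4 g

Pure O2 = 577.97 × 0.7745 = 447.638 g.
M(O2) = 2(16.00) = 32.00 g/mol.
M(H2SO4) = 2(1.008) + 32.06 + 4(16.00) = 98.076 g/mol.
n(O2) = 447.638 / 32.00 = 13.9887 mol.
Step 1 (O2:SO3 = 1:2): theoretical n(SO3) = 27.9774 mol; at 92.23% yield, n(SO3) = 25.8035 mol.
Step 2 (SO3:H2SO4 = 1:1): theoretical n(H2SO4) = 25.8035 mol, so theoretical mass = 25.8035 × 98.076 = 2530.71 g.
At 71.22% yield, actual mass of H2SO4 = 2530.71 × 0.7122 = 1802.37 g.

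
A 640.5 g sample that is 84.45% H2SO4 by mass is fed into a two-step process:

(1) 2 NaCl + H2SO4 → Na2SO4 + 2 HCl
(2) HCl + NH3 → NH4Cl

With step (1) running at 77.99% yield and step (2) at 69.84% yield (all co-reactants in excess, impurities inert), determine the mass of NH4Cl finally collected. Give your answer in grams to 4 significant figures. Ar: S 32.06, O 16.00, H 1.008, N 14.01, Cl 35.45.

321.4 g

Pure H2SO4 = 640.5 × 0.8445 = 540.90 g.
M(H2SO4) = 2(1.008) + 32.06 + 4(16.00) = 98.076 g/mol.
M(NH4Cl) = 14.01 + 4(1.008) + 35.45 = 53.492 g/mol.
n(H2SO4) = 540.90 / 98.076 = 5.5151 mol.
Step 1 (H2SO4:HCl = 1:2): theoretical n(HCl) = 11.030 mol; at 77.99% yield, n(HCl) = 8.6025 mol.
Step 2 (HCl:NH4Cl = 1:1): theoretical n(NH4Cl) = 8.6025 mol, so theoretical mass = 8.6025 × 53.492 = 460.17 g.
At 69.84% yield, actual mass of NH4Cl = 460.17 × 0.6984 = 321.38 g.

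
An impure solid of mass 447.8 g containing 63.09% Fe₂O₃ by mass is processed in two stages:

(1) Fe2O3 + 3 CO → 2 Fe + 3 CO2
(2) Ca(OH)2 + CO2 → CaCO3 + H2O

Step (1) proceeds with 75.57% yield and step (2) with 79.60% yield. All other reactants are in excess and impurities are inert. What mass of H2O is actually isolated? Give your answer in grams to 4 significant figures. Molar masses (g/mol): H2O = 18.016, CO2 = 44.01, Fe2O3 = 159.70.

Pure Fe2O3 = 447.8 × 0.6309 = 282.52 g.
n(Fe2O3) = 282.52 / 159.70 = 1.7690 mol.
Step 1 (Fe2O3:CO2 = 1:3): theoretical n(CO2) = 5.3071 mol; at 75.57% yield, n(CO2) = 4.0106 mol.
Step 2 (CO2:H2O = 1:1): theoretical n(H2O) = 4.0106 mol, so theoretical mass = 4.0106 × 18.016 = 72.255 g.
At 79.60% yield, actual mass of H2O = 72.255 × 0.7960 = 57.515 g.

57.52 g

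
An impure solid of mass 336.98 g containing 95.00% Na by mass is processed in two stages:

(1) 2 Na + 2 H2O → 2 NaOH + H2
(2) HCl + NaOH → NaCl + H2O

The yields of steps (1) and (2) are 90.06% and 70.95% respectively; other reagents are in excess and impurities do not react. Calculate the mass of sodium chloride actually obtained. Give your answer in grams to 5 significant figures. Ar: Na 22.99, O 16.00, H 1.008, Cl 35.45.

519.98 g

Pure Na = 336.98 × 0.9500 = 320.131 g.
M(Na) = 22.99 g/mol.
M(NaCl) = 22.99 + 35.45 = 58.44 g/mol.
n(Na) = 320.131 / 22.99 = 13.9248 mol.
Step 1 (Na:NaOH = 2:2): theoretical n(NaOH) = 13.9248 mol; at 90.06% yield, n(NaOH) = 12.5407 mol.
Step 2 (NaOH:NaCl = 1:1): theoretical n(NaCl) = 12.5407 mol, so theoretical mass = 12.5407 × 58.44 = 732.877 g.
At 70.95% yield, actual mass of NaCl = 732.877 × 0.7095 = 519.976 g.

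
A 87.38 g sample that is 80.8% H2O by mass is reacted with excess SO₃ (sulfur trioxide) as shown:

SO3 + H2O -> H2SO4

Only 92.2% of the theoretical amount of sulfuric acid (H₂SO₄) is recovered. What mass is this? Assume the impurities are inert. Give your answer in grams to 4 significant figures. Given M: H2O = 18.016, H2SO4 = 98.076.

Pure H2O available = 87.38 g × 0.808 = 70.603 g.
n(H2O) = 70.603 g / 18.016 g/mol = 3.9189 mol.
From the equation the H2O:H2SO4 mole ratio is 1:1, so n(H2SO4) = 3.9189 × 1/1 = 3.9189 mol.
Mass of H2SO4 = 3.9189 mol × 98.076 g/mol = 384.35 g.
Actual mass collected = 384.35 g × 0.922 = 354.37 g.

354.4 g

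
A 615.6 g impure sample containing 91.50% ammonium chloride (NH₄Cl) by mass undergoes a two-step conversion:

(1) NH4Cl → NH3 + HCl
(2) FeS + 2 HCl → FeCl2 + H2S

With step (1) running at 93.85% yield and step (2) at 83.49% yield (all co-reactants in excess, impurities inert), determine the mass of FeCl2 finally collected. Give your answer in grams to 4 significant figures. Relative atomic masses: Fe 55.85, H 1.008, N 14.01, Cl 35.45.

Pure NH4Cl = 615.6 × 0.9150 = 563.27 g.
M(NH4Cl) = 14.01 + 4(1.008) + 35.45 = 53.492 g/mol.
M(FeCl2) = 55.85 + 2(35.45) = 126.75 g/mol.
n(NH4Cl) = 563.27 / 53.492 = 10.530 mol.
Step 1 (NH4Cl:HCl = 1:1): theoretical n(HCl) = 10.530 mol; at 93.85% yield, n(HCl) = 9.8825 mol.
Step 2 (HCl:FeCl2 = 2:1): theoretical n(FeCl2) = 4.9412 mol, so theoretical mass = 4.9412 × 126.75 = 626.30 g.
At 83.49% yield, actual mass of FeCl2 = 626.30 × 0.8349 = 522.90 g.

522.9 g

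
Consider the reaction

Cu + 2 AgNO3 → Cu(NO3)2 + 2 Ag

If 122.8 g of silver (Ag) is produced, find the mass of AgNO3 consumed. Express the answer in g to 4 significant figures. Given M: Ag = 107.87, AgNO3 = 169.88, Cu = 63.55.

193.4 g

n(Ag) = 122.80 g / 107.87 g/mol = 1.1384 mol.
From the equation the Ag:AgNO3 mole ratio is 2:2, so n(AgNO3) = 1.1384 × 2/2 = 1.1384 mol.
Mass of AgNO3 = 1.1384 mol × 169.88 g/mol = 193.39 g.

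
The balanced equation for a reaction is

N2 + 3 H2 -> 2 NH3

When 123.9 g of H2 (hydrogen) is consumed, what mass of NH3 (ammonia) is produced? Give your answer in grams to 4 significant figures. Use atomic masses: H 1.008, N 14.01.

M(H2) = 2(1.008) = 2.016 g/mol.
M(NH3) = 14.01 + 3(1.008) = 17.034 g/mol.
n(H2) = 123.90 g / 2.016 g/mol = 61.458 mol.
From the equation the H2:NH3 mole ratio is 3:2, so n(NH3) = 61.458 × 2/3 = 40.972 mol.
Mass of NH3 = 40.972 mol × 17.034 g/mol = 697.92 g.

697.9 g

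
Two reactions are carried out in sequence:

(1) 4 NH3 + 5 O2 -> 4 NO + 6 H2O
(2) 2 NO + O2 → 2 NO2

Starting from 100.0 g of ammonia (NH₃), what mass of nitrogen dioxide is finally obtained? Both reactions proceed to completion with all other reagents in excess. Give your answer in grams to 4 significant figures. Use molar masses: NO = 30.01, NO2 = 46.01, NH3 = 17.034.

n(NH3) = 100.00 / 17.034 = 5.8706 mol.
Step 1 gives a 4:4 ratio of NH3 to NO, so n(NO) = 5.8706 mol.
In step 2 the NO:NO2 ratio is 2:2, so n(NO2) = 5.8706 mol.
Mass of NO2 = 5.8706 × 46.01 = 270.11 g.

270.1 g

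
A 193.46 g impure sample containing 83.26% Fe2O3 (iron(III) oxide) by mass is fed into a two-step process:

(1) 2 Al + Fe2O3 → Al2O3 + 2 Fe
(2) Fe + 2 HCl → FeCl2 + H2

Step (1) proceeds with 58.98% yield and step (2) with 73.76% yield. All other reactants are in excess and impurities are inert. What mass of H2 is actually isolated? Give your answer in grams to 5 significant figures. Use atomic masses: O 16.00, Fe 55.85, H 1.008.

1.7692 g

Pure Fe2O3 = 193.46 × 0.8326 = 161.075 g.
M(Fe2O3) = 2(55.85) + 3(16.00) = 159.70 g/mol.
M(H2) = 2(1.008) = 2.016 g/mol.
n(Fe2O3) = 161.075 / 159.70 = 1.00861 mol.
Step 1 (Fe2O3:Fe = 1:2): theoretical n(Fe) = 2.01722 mol; at 58.98% yield, n(Fe) = 1.18975 mol.
Step 2 (Fe:H2 = 1:1): theoretical n(H2) = 1.18975 mol, so theoretical mass = 1.18975 × 2.016 = 2.39855 g.
At 73.76% yield, actual mass of H2 = 2.39855 × 0.7376 = 1.76917 g.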